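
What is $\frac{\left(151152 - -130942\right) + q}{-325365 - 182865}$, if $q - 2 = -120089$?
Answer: $- \frac{162007}{508230} \approx -0.31877$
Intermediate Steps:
$q = -120087$ ($q = 2 - 120089 = -120087$)
$\frac{\left(151152 - -130942\right) + q}{-325365 - 182865} = \frac{\left(151152 - -130942\right) - 120087}{-325365 - 182865} = \frac{\left(151152 + 130942\right) - 120087}{-508230} = \left(282094 - 120087\right) \left(- \frac{1}{508230}\right) = 162007 \left(- \frac{1}{508230}\right) = - \frac{162007}{508230}$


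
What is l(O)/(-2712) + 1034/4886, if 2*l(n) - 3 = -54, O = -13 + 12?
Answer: 976267/4416944 ≈ 0.22103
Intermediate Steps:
O = -1
l(n) = -51/2 (l(n) = 3/2 + (½)*(-54) = 3/2 - 27 = -51/2)
l(O)/(-2712) + 1034/4886 = -51/2/(-2712) + 1034/4886 = -51/2*(-1/2712) + 1034*(1/4886) = 17/1808 + 517/2443 = 976267/4416944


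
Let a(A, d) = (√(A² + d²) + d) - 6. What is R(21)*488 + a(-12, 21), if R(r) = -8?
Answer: -3889 + 3*√65 ≈ -3864.8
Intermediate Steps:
a(A, d) = -6 + d + √(A² + d²) (a(A, d) = (d + √(A² + d²)) - 6 = -6 + d + √(A² + d²))
R(21)*488 + a(-12, 21) = -8*488 + (-6 + 21 + √((-12)² + 21²)) = -3904 + (-6 + 21 + √(144 + 441)) = -3904 + (-6 + 21 + √585) = -3904 + (-6 + 21 + 3*√65) = -3904 + (15 + 3*√65) = -3889 + 3*√65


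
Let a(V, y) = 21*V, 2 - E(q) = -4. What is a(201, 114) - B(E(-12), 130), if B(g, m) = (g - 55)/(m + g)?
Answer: 574105/136 ≈ 4221.4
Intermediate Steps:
E(q) = 6 (E(q) = 2 - 1*(-4) = 2 + 4 = 6)
B(g, m) = (-55 + g)/(g + m)
a(201, 114) - B(E(-12), 130) = 21*201 - (-55 + 6)/(6 + 130) = 4221 - (-49)/136 = 4221 - 1*(-49/136) = 4221 + 49/136 = 574105/136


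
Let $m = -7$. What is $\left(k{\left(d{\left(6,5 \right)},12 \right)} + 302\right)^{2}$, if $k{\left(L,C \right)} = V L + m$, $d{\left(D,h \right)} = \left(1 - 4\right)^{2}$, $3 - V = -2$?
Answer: $115600$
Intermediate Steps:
$V = 5$ ($V = 3 - -2 = 3 + 2 = 5$)
$d{\left(D,h \right)} = 9$ ($d{\left(D,h \right)} = \left(-3\right)^{2} = 9$)
$k{\left(L,C \right)} = -7 + 5 L$ ($k{\left(L,C \right)} = 5 L - 7 = -7 + 5 L$)
$\left(k{\left(d{\left(6,5 \right)},12 \right)} + 302\right)^{2} = \left(\left(-7 + 5 \cdot 9\right) + 302\right)^{2} = \left(\left(-7 + 45\right) + 302\right)^{2} = \left(38 + 302\right)^{2} = 340^{2} = 115600$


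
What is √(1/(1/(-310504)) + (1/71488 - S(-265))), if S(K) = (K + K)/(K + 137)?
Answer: I*√6198681463213/4468 ≈ 557.23*I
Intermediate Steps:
S(K) = 2*K/(137 + K) (S(K) = (2*K)/(137 + K) = 2*K/(137 + K))
√(1/(1/(-310504)) + (1/71488 - S(-265))) = √(1/(1/(-310504)) + (1/71488 - 2*(-265)/(137 - 265))) = √(1/(-1/310504) + (1/71488 - 2*(-265)/(-128))) = √(-310504 + (1/71488 - 2*(-265)*(-1)/128)) = √(-310504 + (1/71488 - 1*265/64)) = √(-310504 + (1/71488 - 265/64)) = √(-310504 - 74001/17872) = √(-5549401489/17872) = I*√6198681463213/4468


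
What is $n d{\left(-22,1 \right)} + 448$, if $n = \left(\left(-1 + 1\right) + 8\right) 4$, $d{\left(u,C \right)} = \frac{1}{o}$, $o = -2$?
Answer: $432$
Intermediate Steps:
$d{\left(u,C \right)} = - \frac{1}{2}$ ($d{\left(u,C \right)} = \frac{1}{-2} = - \frac{1}{2}$)
$n = 32$ ($n = \left(0 + 8\right) 4 = 8 \cdot 4 = 32$)
$n d{\left(-22,1 \right)} + 448 = 32 \left(- \frac{1}{2}\right) + 448 = -16 + 448 = 432$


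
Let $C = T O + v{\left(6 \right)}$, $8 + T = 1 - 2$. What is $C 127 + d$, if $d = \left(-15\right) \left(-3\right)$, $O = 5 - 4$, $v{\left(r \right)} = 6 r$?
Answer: $3474$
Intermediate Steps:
$T = -9$ ($T = -8 + \left(1 - 2\right) = -8 - 1 = -9$)
$O = 1$ ($O = 5 - 4 = 1$)
$d = 45$
$C = 27$ ($C = \left(-9\right) 1 + 6 \cdot 6 = -9 + 36 = 27$)
$C 127 + d = 27 \cdot 127 + 45 = 3429 + 45 = 3474$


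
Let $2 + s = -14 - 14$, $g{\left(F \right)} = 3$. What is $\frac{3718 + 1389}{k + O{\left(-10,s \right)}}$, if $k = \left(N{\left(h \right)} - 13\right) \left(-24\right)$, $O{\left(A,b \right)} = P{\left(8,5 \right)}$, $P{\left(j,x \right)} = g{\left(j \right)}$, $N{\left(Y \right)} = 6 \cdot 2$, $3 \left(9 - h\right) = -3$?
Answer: $\frac{5107}{27} \approx 189.15$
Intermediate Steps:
$h = 10$ ($h = 9 - -1 = 9 + 1 = 10$)
$N{\left(Y \right)} = 12$
$P{\left(j,x \right)} = 3$
$s = -30$ ($s = -2 - 28 = -30$)
$O{\left(A,b \right)} = 3$
$k = 24$ ($k = \left(12 - 13\right) \left(-24\right) = \left(-1\right) \left(-24\right) = 24$)
$\frac{3718 + 1389}{k + O{\left(-10,s \right)}} = \frac{3718 + 1389}{24 + 3} = \frac{5107}{27}$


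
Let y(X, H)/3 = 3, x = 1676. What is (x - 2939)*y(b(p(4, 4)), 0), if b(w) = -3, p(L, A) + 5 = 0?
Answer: -11367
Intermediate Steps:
p(L, A) = -5 (p(L, A) = -5 + 0 = -5)
y(X, H) = 9 (y(X, H) = 3*3 = 9)
(x - 2939)*y(b(p(4, 4)), 0) = (1676 - 2939)*9 = -1263*9 = -11367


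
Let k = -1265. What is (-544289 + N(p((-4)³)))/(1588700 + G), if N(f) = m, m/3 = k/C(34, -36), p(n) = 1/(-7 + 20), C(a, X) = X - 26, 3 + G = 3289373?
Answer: -33742123/302440340 ≈ -0.11157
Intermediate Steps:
G = 3289370 (G = -3 + 3289373 = 3289370)
C(a, X) = -26 + X
p(n) = 1/13
m = 3795/62 (m = 3*(-1265/(-26 - 36)) = 3*(-1265/(-62)) = 3*(-1265*(-1/62)) = 3*(1265/62) = 3795/62 ≈ 61.210)
N(f) = 3795/62
(-544289 + N(p((-4)³)))/(1588700 + G) = (-544289 + 3795/62)/(1588700 + 3289370) = -33742123/62/4878070 = -33742123/62*1/4878070 = -33742123/302440340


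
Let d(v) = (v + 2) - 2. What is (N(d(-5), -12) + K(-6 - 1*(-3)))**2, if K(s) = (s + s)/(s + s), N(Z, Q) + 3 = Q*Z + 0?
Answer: 3364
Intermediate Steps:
d(v) = v (d(v) = (2 + v) - 2 = v)
N(Z, Q) = -3 + Q*Z (N(Z, Q) = -3 + (Q*Z + 0) = -3 + Q*Z)
K(s) = 1 (K(s) = (2*s)/((2*s)) = (2*s)*(1/(2*s)) = 1)
(N(d(-5), -12) + K(-6 - 1*(-3)))**2 = ((-3 - 12*(-5)) + 1)**2 = ((-3 + 60) + 1)**2 = (57 + 1)**2 = 58**2 = 3364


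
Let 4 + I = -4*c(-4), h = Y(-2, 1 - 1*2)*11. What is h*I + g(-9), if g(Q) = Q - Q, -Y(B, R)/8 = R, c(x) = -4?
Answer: 1056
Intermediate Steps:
Y(B, R) = -8*R
g(Q) = 0
h = 88 (h = -8*(1 - 1*2)*11 = -8*(1 - 2)*11 = -8*(-1)*11 = 8*11 = 88)
I = 12 (I = -4 - 4*(-4) = -4 + 16 = 12)
h*I + g(-9) = 88*12 + 0 = 1056 + 0 = 1056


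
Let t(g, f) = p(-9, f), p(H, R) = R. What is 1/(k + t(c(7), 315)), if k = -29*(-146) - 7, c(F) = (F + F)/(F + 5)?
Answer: 1/4542 ≈ 0.00022017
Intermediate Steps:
c(F) = 2*F/(5 + F) (c(F) = (2*F)/(5 + F) = 2*F/(5 + F))
t(g, f) = f
k = 4227 (k = 4234 - 7 = 4227)
1/(k + t(c(7), 315)) = 1/(4227 + 315) = 1/4542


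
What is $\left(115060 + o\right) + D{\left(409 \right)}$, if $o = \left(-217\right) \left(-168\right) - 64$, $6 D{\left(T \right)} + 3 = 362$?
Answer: $\frac{909071}{6} \approx 1.5151 \cdot 10^{5}$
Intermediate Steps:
$D{\left(T \right)} = \frac{359}{6}$ ($D{\left(T \right)} = - \frac{1}{2} + \frac{1}{6} \cdot 362 = - \frac{1}{2} + \frac{181}{3} = \frac{359}{6}$)
$o = 36392$ ($o = 36456 - 64 = 36392$)
$\left(115060 + o\right) + D{\left(409 \right)} = \left(115060 + 36392\right) + \frac{359}{6} = 151452 + \frac{359}{6} = \frac{909071}{6}$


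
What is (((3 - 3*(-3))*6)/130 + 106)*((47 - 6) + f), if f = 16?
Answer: 394782/65 ≈ 6073.6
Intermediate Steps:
(((3 - 3*(-3))*6)/130 + 106)*((47 - 6) + f) = (((3 - 3*(-3))*6)/130 + 106)*((47 - 6) + 16) = (((3 + 9)*6)*(1/130) + 106)*(41 + 16) = ((12*6)*(1/130) + 106)*57 = (72*(1/130) + 106)*57 = (36/65 + 106)*57 = (6926/65)*57 = 394782/65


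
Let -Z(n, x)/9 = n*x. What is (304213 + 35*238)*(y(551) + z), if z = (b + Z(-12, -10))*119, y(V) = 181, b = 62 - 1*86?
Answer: -41004078885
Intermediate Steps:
Z(n, x) = -9*n*x
b = -24 (b = 62 - 86 = -24)
z = -131376 (z = (-24 - 9*(-12)*(-10))*119 = (-24 - 1080)*119 = -1104*119 = -131376)
(304213 + 35*238)*(y(551) + z) = (304213 + 35*238)*(181 - 131376) = (304213 + 8330)*(-131195) = 312543*(-131195) = -41004078885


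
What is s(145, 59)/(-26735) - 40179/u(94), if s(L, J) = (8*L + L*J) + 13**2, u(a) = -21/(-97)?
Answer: -34732069123/187145 ≈ -1.8559e+5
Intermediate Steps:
u(a) = 21/97 (u(a) = -21*(-1/97) = 21/97)
s(L, J) = 169 + 8*L + J*L (s(L, J) = (8*L + J*L) + 169 = 169 + 8*L + J*L)
s(145, 59)/(-26735) - 40179/u(94) = (169 + 8*145 + 59*145)/(-26735) - 40179/21/97 = (169 + 1160 + 8555)*(-1/26735) - 40179*97/21 = 9884*(-1/26735) - 1299121/7 = -9884/26735 - 1299121/7 = -34732069123/187145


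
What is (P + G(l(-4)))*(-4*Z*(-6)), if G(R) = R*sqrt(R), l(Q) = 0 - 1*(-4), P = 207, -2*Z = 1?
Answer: -2580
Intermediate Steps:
Z = -1/2 (Z = -1/2*1 = -1/2 ≈ -0.50000)
l(Q) = 4 (l(Q) = 0 + 4 = 4)
G(R) = R**(3/2)
(P + G(l(-4)))*(-4*Z*(-6)) = (207 + 4**(3/2))*(-4*(-1/2)*(-6)) = (207 + 8)*(2*(-6)) = 215*(-12) = -2580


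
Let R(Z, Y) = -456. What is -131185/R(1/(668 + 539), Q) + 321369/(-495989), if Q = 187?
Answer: 64919772701/226170984 ≈ 287.04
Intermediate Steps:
-131185/R(1/(668 + 539), Q) + 321369/(-495989) = -131185/(-456) + 321369/(-495989) = -131185*(-1/456) + 321369*(-1/495989) = 131185/456 - 321369/495989 = 64919772701/226170984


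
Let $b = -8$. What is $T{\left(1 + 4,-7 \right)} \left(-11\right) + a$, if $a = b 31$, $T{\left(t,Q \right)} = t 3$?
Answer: $-413$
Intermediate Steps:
$T{\left(t,Q \right)} = 3 t$
$a = -248$ ($a = \left(-8\right) 31 = -248$)
$T{\left(1 + 4,-7 \right)} \left(-11\right) + a = 3 \left(1 + 4\right) \left(-11\right) - 248 = 3 \cdot 5 \left(-11\right) - 248 = 15 \left(-11\right) - 248 = -165 - 248 = -413$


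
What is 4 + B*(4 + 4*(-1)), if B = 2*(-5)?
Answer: 4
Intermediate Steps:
B = -10
4 + B*(4 + 4*(-1)) = 4 - 10*(4 + 4*(-1)) = 4 - 10*(4 - 4) = 4 - 10*0 = 4 + 0 = 4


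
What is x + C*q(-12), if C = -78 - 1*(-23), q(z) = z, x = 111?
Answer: 771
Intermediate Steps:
C = -55 (C = -78 + 23 = -55)
x + C*q(-12) = 111 - 55*(-12) = 111 + 660 = 771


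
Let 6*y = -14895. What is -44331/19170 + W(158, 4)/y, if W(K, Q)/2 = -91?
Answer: -4736123/2115090 ≈ -2.2392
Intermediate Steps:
y = -4965/2 (y = (⅙)*(-14895) = -4965/2 ≈ -2482.5)
W(K, Q) = -182 (W(K, Q) = 2*(-91) = -182)
-44331/19170 + W(158, 4)/y = -44331/19170 - 182/(-4965/2) = -44331*1/19170 - 182*(-2/4965) = -14777/6390 + 364/4965 = -4736123/2115090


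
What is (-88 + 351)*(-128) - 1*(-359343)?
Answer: 325679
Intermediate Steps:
(-88 + 351)*(-128) - 1*(-359343) = 263*(-128) + 359343 = -33664 + 359343 = 325679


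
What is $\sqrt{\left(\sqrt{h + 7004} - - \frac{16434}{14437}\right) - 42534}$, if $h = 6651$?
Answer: $\frac{\sqrt{-8864995441788 + 208426969 \sqrt{13655}}}{14437} \approx 205.95 i$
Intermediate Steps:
$\sqrt{\left(\sqrt{h + 7004} - - \frac{16434}{14437}\right) - 42534} = \sqrt{\left(\sqrt{6651 + 7004} - - \frac{16434}{14437}\right) - 42534} = \sqrt{\left(\sqrt{13655} - \left(-16434\right) \frac{1}{14437}\right) - 42534} = \sqrt{\left(\sqrt{13655} - - \frac{16434}{14437}\right) - 42534} = \sqrt{\left(\sqrt{13655} + \frac{16434}{14437}\right) - 42534} = \sqrt{\left(\frac{16434}{14437} + \sqrt{13655}\right) - 42534} = \sqrt{- \frac{614046924}{14437} + \sqrt{13655}}$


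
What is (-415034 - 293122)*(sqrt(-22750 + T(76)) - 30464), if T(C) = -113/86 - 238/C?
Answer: 21573264384 - 2124468*I*sqrt(1687593566)/817 ≈ 2.1573e+10 - 1.0682e+8*I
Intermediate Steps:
T(C) = -113/86 - 238/C (T(C) = -113*1/86 - 238/C = -113/86 - 238/C)
(-415034 - 293122)*(sqrt(-22750 + T(76)) - 30464) = (-415034 - 293122)*(sqrt(-22750 + (-113/86 - 238/76)) - 30464) = -708156*(sqrt(-22750 + (-113/86 - 238*1/76)) - 30464) = -708156*(sqrt(-22750 + (-113/86 - 119/38)) - 30464) = -708156*(sqrt(-22750 - 3632/817) - 30464) = -708156*(sqrt(-18590382/817) - 30464) = -708156*(3*I*sqrt(1687593566)/817 - 30464) = -708156*(-30464 + 3*I*sqrt(1687593566)/817) = 21573264384 - 2124468*I*sqrt(1687593566)/817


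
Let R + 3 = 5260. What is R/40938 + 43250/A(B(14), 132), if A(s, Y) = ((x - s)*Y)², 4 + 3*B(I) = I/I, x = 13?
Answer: 1643647519/11650627296 ≈ 0.14108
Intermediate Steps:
R = 5257 (R = -3 + 5260 = 5257)
B(I) = -1 (B(I) = -4/3 + (I/I)/3 = -4/3 + (⅓)*1 = -4/3 + ⅓ = -1)
A(s, Y) = Y²*(13 - s)² (A(s, Y) = ((13 - s)*Y)² = (Y*(13 - s))² = Y²*(13 - s)²)
R/40938 + 43250/A(B(14), 132) = 5257/40938 + 43250/((132²*(-13 - 1)²)) = 5257*(1/40938) + 43250/((17424*(-14)²)) = 5257/40938 + 43250/((17424*196)) = 5257/40938 + 43250/3415104 = 5257/40938 + 43250*(1/3415104) = 5257/40938 + 21625/1707552 = 1643647519/11650627296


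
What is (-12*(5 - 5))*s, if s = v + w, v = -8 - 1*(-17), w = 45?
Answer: 0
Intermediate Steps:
v = 9 (v = -8 + 17 = 9)
s = 54 (s = 9 + 45 = 54)
(-12*(5 - 5))*s = -12*(5 - 5)*54 = -12*0*54 = 0*54 = 0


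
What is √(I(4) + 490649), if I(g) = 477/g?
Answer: √1963073/2 ≈ 700.55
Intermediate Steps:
√(I(4) + 490649) = √(477/4 + 490649) = √(1963073/4) = √1963073/2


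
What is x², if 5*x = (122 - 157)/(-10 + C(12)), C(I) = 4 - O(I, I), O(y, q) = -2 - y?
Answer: 49/64 ≈ 0.76563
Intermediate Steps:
C(I) = 6 + I (C(I) = 4 - (-2 - I) = 4 + (2 + I) = 6 + I)
x = -7/8 (x = ((122 - 157)/(-10 + (6 + 12)))/5 = (-35/(-10 + 18))/5 = (-35/8)/5 = (-35*⅛)/5 = (⅕)*(-35/8) = -7/8 ≈ -0.87500)
x² = (-7/8)² = 49/64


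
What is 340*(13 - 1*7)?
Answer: 2040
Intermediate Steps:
340*(13 - 1*7) = 340*(13 - 7) = 340*6 = 2040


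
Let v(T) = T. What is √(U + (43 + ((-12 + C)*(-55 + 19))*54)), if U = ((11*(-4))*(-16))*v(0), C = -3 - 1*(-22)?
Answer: I*√13565 ≈ 116.47*I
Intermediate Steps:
C = 19 (C = -3 + 22 = 19)
U = 0 (U = ((11*(-4))*(-16))*0 = -44*(-16)*0 = 704*0 = 0)
√(U + (43 + ((-12 + C)*(-55 + 19))*54)) = √(0 + (43 + ((-12 + 19)*(-55 + 19))*54)) = √(0 + (43 + (7*(-36))*54)) = √(0 + (43 - 252*54)) = √(0 + (43 - 13608)) = √(0 - 13565) = √(-13565) = I*√13565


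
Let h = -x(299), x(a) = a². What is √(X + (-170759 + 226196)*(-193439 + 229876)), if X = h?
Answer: 2*√504967142 ≈ 44943.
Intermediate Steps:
h = -89401 (h = -1*299² = -1*89401 = -89401)
X = -89401
√(X + (-170759 + 226196)*(-193439 + 229876)) = √(-89401 + (-170759 + 226196)*(-193439 + 229876)) = √(-89401 + 55437*36437) = √(-89401 + 2019957969) = √2019868568 = 2*√504967142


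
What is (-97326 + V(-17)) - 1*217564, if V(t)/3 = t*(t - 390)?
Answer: -294133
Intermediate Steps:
V(t) = 3*t*(-390 + t) (V(t) = 3*(t*(t - 390)) = 3*(t*(-390 + t)) = 3*t*(-390 + t))
(-97326 + V(-17)) - 1*217564 = (-97326 + 3*(-17)*(-390 - 17)) - 1*217564 = (-97326 + 3*(-17)*(-407)) - 217564 = (-97326 + 20757) - 217564 = -76569 - 217564 = -294133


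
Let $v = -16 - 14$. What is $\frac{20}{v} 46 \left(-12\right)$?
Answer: $368$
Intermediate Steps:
$v = -30$ ($v = -16 - 14 = -30$)
$\frac{20}{v} 46 \left(-12\right) = \frac{20}{-30} \cdot 46 \left(-12\right) = 20 \left(- \frac{1}{30}\right) 46 \left(-12\right) = \left(- \frac{2}{3}\right) 46 \left(-12\right) = \left(- \frac{92}{3}\right) \left(-12\right) = 368$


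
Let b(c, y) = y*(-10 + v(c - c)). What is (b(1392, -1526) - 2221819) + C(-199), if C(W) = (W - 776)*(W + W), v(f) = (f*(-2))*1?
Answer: -1818509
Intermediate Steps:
v(f) = -2*f (v(f) = -2*f*1 = -2*f)
b(c, y) = -10*y (b(c, y) = y*(-10 - 2*(c - c)) = y*(-10 - 2*0) = y*(-10 + 0) = y*(-10) = -10*y)
C(W) = 2*W*(-776 + W) (C(W) = (-776 + W)*(2*W) = 2*W*(-776 + W))
(b(1392, -1526) - 2221819) + C(-199) = (-10*(-1526) - 2221819) + 2*(-199)*(-776 - 199) = (15260 - 2221819) + 2*(-199)*(-975) = -2206559 + 388050 = -1818509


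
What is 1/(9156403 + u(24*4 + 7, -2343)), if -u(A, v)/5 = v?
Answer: 1/9168118 ≈ 1.0907e-7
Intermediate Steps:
u(A, v) = -5*v
1/(9156403 + u(24*4 + 7, -2343)) = 1/(9156403 - 5*(-2343)) = 1/(9156403 + 11715) = 1/9168118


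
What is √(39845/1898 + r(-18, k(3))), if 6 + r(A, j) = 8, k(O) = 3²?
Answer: 3*√54458/146 ≈ 4.7951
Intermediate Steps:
k(O) = 9
r(A, j) = 2 (r(A, j) = -6 + 8 = 2)
√(39845/1898 + r(-18, k(3))) = √(39845/1898 + 2) = √(39845*(1/1898) + 2) = √(3065/146 + 2) = √(3357/146) = 3*√54458/146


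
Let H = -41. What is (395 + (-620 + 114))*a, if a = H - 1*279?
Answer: 35520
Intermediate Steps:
a = -320 (a = -41 - 1*279 = -41 - 279 = -320)
(395 + (-620 + 114))*a = (395 + (-620 + 114))*(-320) = (395 - 506)*(-320) = -111*(-320) = 35520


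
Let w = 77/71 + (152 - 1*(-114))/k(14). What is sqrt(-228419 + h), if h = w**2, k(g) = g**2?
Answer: I*sqrt(225680304755)/994 ≈ 477.93*I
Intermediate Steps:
w = 2427/994 (w = 77/71 + (152 - 1*(-114))/(14**2) = 77*(1/71) + (152 + 114)/196 = 77/71 + 266*(1/196) = 77/71 + 19/14 = 2427/994 ≈ 2.4417)
h = 5890329/988036 (h = (2427/994)**2 = 5890329/988036 ≈ 5.9617)
sqrt(-228419 + h) = sqrt(-228419 + 5890329/988036) = sqrt(-225680304755/988036) = I*sqrt(225680304755)/994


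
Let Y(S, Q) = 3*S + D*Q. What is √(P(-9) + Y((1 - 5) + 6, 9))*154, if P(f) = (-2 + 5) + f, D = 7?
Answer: 462*√7 ≈ 1222.3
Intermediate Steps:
P(f) = 3 + f
Y(S, Q) = 3*S + 7*Q
√(P(-9) + Y((1 - 5) + 6, 9))*154 = √((3 - 9) + (3*((1 - 5) + 6) + 7*9))*154 = √(-6 + (3*(-4 + 6) + 63))*154 = √(-6 + (3*2 + 63))*154 = √(-6 + (6 + 63))*154 = √(-6 + 69)*154 = √63*154 = (3*√7)*154 = 462*√7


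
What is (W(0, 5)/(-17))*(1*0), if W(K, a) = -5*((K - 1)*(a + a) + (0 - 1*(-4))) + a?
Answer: 0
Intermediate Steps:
W(K, a) = -20 + a - 10*a*(-1 + K) (W(K, a) = -5*((-1 + K)*(2*a) + (0 + 4)) + a = -5*(2*a*(-1 + K) + 4) + a = -5*(4 + 2*a*(-1 + K)) + a = (-20 - 10*a*(-1 + K)) + a = -20 + a - 10*a*(-1 + K))
(W(0, 5)/(-17))*(1*0) = ((-20 + 11*5 - 10*0*5)/(-17))*(1*0) = -(-20 + 55 + 0)/17*0 = -1/17*35*0 = -35/17*0 = 0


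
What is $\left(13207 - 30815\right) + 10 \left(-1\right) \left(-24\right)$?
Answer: $-17368$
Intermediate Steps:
$\left(13207 - 30815\right) + 10 \left(-1\right) \left(-24\right) = -17608 - -240 = -17608 + 240 = -17368$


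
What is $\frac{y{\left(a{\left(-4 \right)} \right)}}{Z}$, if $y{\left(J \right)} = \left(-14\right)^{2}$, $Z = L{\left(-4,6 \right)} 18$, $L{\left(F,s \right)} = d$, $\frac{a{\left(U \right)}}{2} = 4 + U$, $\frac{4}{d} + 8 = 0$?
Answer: $- \frac{196}{9} \approx -21.778$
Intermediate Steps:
$d = - \frac{1}{2}$ ($d = \frac{4}{-8 + 0} = \frac{4}{-8} = 4 \left(- \frac{1}{8}\right) = - \frac{1}{2} \approx -0.5$)
$a{\left(U \right)} = 8 + 2 U$ ($a{\left(U \right)} = 2 \left(4 + U\right) = 8 + 2 U$)
$L{\left(F,s \right)} = - \frac{1}{2}$
$Z = -9$ ($Z = \left(- \frac{1}{2}\right) 18 = -9$)
$y{\left(J \right)} = 196$
$\frac{y{\left(a{\left(-4 \right)} \right)}}{Z} = \frac{196}{-9} = 196 \left(- \frac{1}{9}\right) = - \frac{196}{9}$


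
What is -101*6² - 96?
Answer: -3732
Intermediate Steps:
-101*6² - 96 = -101*36 - 96 = -3636 - 96 = -3732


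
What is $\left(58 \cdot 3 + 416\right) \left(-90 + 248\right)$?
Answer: $93220$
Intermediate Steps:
$\left(58 \cdot 3 + 416\right) \left(-90 + 248\right) = \left(174 + 416\right) 158 = 590 \cdot 158 = 93220$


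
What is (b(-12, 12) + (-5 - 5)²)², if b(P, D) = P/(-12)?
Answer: 10201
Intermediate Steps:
b(P, D) = -P/12 (b(P, D) = P*(-1/12) = -P/12)
(b(-12, 12) + (-5 - 5)²)² = (-1/12*(-12) + (-5 - 5)²)² = (1 + (-10)²)² = (1 + 100)² = 101² = 10201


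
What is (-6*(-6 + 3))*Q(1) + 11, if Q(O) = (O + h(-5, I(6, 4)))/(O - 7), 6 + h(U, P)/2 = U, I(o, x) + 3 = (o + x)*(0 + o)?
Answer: 74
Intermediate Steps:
I(o, x) = -3 + o*(o + x) (I(o, x) = -3 + (o + x)*(0 + o) = -3 + (o + x)*o = -3 + o*(o + x))
h(U, P) = -12 + 2*U
Q(O) = (-22 + O)/(-7 + O) (Q(O) = (O + (-12 + 2*(-5)))/(O - 7) = (O + (-12 - 10))/(-7 + O) = (O - 22)/(-7 + O) = (-22 + O)/(-7 + O))
(-6*(-6 + 3))*Q(1) + 11 = (-6*(-6 + 3))*((-22 + 1)/(-7 + 1)) + 11 = (-6*(-3))*(-21/(-6)) + 11 = 18*(-⅙*(-21)) + 11 = 18*(7/2) + 11 = 63 + 11 = 74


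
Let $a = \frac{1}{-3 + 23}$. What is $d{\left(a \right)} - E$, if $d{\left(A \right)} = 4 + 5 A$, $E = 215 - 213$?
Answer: $\frac{9}{4} \approx 2.25$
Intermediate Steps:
$E = 2$
$a = \frac{1}{20} \approx 0.05$
$d{\left(a \right)} - E = \left(4 + 5 \cdot \frac{1}{20}\right) - 2 = \left(4 + \frac{1}{4}\right) - 2 = \frac{17}{4} - 2 = \frac{9}{4}$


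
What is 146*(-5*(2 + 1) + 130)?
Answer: 16790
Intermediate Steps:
146*(-5*(2 + 1) + 130) = 146*(-5*3 + 130) = 146*(-15 + 130) = 146*115 = 16790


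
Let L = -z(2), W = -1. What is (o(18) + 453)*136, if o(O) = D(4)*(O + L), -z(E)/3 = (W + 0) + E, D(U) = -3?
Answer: 53040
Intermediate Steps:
z(E) = 3 - 3*E (z(E) = -3*((-1 + 0) + E) = -3*(-1 + E) = 3 - 3*E)
L = 3 (L = -(3 - 3*2) = -(3 - 6) = -1*(-3) = 3)
o(O) = -9 - 3*O (o(O) = -3*(O + 3) = -3*(3 + O) = -9 - 3*O)
(o(18) + 453)*136 = ((-9 - 3*18) + 453)*136 = ((-9 - 54) + 453)*136 = (-63 + 453)*136 = 390*136 = 53040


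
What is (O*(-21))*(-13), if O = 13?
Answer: 3549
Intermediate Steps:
(O*(-21))*(-13) = (13*(-21))*(-13) = -273*(-13) = 3549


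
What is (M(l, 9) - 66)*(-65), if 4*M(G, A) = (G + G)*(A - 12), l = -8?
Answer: 3510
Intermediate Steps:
M(G, A) = G*(-12 + A)/2 (M(G, A) = ((G + G)*(A - 12))/4 = ((2*G)*(-12 + A))/4 = (2*G*(-12 + A))/4 = G*(-12 + A)/2)
(M(l, 9) - 66)*(-65) = ((½)*(-8)*(-12 + 9) - 66)*(-65) = ((½)*(-8)*(-3) - 66)*(-65) = (12 - 66)*(-65) = -54*(-65) = 3510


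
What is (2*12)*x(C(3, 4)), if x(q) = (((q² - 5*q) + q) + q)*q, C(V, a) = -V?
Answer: -1296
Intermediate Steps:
x(q) = q*(q² - 3*q) (x(q) = ((q² - 4*q) + q)*q = (q² - 3*q)*q = q*(q² - 3*q))
(2*12)*x(C(3, 4)) = (2*12)*((-1*3)²*(-3 - 1*3)) = 24*((-3)²*(-3 - 3)) = 24*(9*(-6)) = 24*(-54) = -1296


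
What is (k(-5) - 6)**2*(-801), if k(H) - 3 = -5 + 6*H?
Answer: -1156644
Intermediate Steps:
k(H) = -2 + 6*H (k(H) = 3 + (-5 + 6*H) = -2 + 6*H)
(k(-5) - 6)**2*(-801) = ((-2 + 6*(-5)) - 6)**2*(-801) = ((-2 - 30) - 6)**2*(-801) = (-32 - 6)**2*(-801) = (-38)**2*(-801) = 1444*(-801) = -1156644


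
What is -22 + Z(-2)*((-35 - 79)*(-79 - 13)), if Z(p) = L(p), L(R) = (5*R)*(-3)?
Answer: 314618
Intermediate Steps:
L(R) = -15*R
Z(p) = -15*p
-22 + Z(-2)*((-35 - 79)*(-79 - 13)) = -22 + (-15*(-2))*((-35 - 79)*(-79 - 13)) = -22 + 30*(-114*(-92)) = -22 + 30*10488 = -22 + 314640 = 314618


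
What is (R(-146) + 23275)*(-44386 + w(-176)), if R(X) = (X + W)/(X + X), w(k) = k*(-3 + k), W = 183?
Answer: -43774729983/146 ≈ -2.9983e+8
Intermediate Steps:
R(X) = (183 + X)/(2*X) (R(X) = (X + 183)/(X + X) = (183 + X)/((2*X)) = (183 + X)*(1/(2*X)) = (183 + X)/(2*X))
(R(-146) + 23275)*(-44386 + w(-176)) = ((½)*(183 - 146)/(-146) + 23275)*(-44386 - 176*(-3 - 176)) = ((½)*(-1/146)*37 + 23275)*(-44386 - 176*(-179)) = (-37/292 + 23275)*(-44386 + 31504) = (6796263/292)*(-12882) = -43774729983/146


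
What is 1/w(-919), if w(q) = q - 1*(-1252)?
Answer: 1/333 ≈ 0.0030030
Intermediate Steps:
w(q) = 1252 + q (w(q) = q + 1252 = 1252 + q)
1/w(-919) = 1/(1252 - 919) = 1/333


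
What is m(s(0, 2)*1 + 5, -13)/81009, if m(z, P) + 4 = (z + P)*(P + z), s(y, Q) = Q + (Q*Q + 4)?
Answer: 0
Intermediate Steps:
s(y, Q) = 4 + Q + Q² (s(y, Q) = Q + (Q² + 4) = Q + (4 + Q²) = 4 + Q + Q²)
m(z, P) = -4 + (P + z)² (m(z, P) = -4 + (z + P)*(P + z) = -4 + (P + z)*(P + z) = -4 + (P + z)²)
m(s(0, 2)*1 + 5, -13)/81009 = (-4 + (-13 + ((4 + 2 + 2²)*1 + 5))²)/81009 = (-4 + (-13 + ((4 + 2 + 4)*1 + 5))²)*(1/81009) = (-4 + (-13 + (10*1 + 5))²)*(1/81009) = (-4 + (-13 + (10 + 5))²)*(1/81009) = (-4 + (-13 + 15)²)*(1/81009) = (-4 + 2²)*(1/81009) = (-4 + 4)*(1/81009) = 0*(1/81009) = 0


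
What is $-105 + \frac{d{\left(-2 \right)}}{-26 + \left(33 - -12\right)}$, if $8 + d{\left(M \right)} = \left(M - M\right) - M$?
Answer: $- \frac{2001}{19} \approx -105.32$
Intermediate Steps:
$d{\left(M \right)} = -8 - M$ ($d{\left(M \right)} = -8 + \left(\left(M - M\right) - M\right) = -8 + \left(0 - M\right) = -8 - M$)
$-105 + \frac{d{\left(-2 \right)}}{-26 + \left(33 - -12\right)} = -105 + \frac{-8 - -2}{-26 + \left(33 - -12\right)} = -105 + \frac{-8 + 2}{-26 + \left(33 + 12\right)} = -105 - \frac{6}{-26 + 45} = -105 - \frac{6}{19} = - \frac{2001}{19}$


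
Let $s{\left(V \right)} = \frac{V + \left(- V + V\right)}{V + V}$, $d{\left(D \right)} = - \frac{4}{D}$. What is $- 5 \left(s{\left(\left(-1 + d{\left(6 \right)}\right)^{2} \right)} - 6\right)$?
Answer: $\frac{55}{2} \approx 27.5$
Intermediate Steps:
$s{\left(V \right)} = \frac{1}{2}$ ($s{\left(V \right)} = \frac{V + 0}{2 V} = V \frac{1}{2 V} = \frac{1}{2}$)
$- 5 \left(s{\left(\left(-1 + d{\left(6 \right)}\right)^{2} \right)} - 6\right) = - 5 \left(\frac{1}{2} - 6\right) = \left(-5\right) \left(- \frac{11}{2}\right) = \frac{55}{2}$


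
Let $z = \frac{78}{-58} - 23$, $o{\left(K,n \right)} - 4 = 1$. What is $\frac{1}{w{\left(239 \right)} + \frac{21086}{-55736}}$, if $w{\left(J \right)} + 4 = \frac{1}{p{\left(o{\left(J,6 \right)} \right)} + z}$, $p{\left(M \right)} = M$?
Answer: $- \frac{15633948}{69258587} \approx -0.22573$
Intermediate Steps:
$o{\left(K,n \right)} = 5$ ($o{\left(K,n \right)} = 4 + 1 = 5$)
$z = - \frac{706}{29}$ ($z = 78 \left(- \frac{1}{58}\right) - 23 = - \frac{39}{29} - 23 = - \frac{706}{29} \approx -24.345$)
$w{\left(J \right)} = - \frac{2273}{561}$ ($w{\left(J \right)} = -4 + \frac{1}{5 - \frac{706}{29}} = -4 + \frac{1}{- \frac{561}{29}} = -4 - \frac{29}{561} = - \frac{2273}{561}$)
$\frac{1}{w{\left(239 \right)} + \frac{21086}{-55736}} = \frac{1}{- \frac{2273}{561} + \frac{21086}{-55736}} = \frac{1}{- \frac{2273}{561} + 21086 \left(- \frac{1}{55736}\right)} = \frac{1}{- \frac{2273}{561} - \frac{10543}{27868}} = \frac{1}{- \frac{69258587}{15633948}} = - \frac{15633948}{69258587}$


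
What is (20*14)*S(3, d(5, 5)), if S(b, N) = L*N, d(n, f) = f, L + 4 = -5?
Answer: -12600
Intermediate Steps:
L = -9 (L = -4 - 5 = -9)
S(b, N) = -9*N
(20*14)*S(3, d(5, 5)) = (20*14)*(-9*5) = 280*(-45) = -12600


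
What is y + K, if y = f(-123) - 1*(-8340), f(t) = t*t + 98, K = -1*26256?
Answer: -2689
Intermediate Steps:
K = -26256
f(t) = 98 + t² (f(t) = t² + 98 = 98 + t²)
y = 23567 (y = (98 + (-123)²) - 1*(-8340) = (98 + 15129) + 8340 = 15227 + 8340 = 23567)
y + K = 23567 - 26256 = -2689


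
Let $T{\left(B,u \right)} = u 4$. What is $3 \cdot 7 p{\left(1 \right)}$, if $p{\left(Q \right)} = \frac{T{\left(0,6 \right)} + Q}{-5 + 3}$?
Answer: $- \frac{525}{2} \approx -262.5$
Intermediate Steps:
$T{\left(B,u \right)} = 4 u$
$p{\left(Q \right)} = -12 - \frac{Q}{2}$ ($p{\left(Q \right)} = \frac{4 \cdot 6 + Q}{-5 + 3} = \frac{24 + Q}{-2} = \left(24 + Q\right) \left(- \frac{1}{2}\right) = -12 - \frac{Q}{2}$)
$3 \cdot 7 p{\left(1 \right)} = 3 \cdot 7 \left(-12 - \frac{1}{2}\right) = 21 \left(-12 - \frac{1}{2}\right) = 21 \left(- \frac{25}{2}\right) = - \frac{525}{2}$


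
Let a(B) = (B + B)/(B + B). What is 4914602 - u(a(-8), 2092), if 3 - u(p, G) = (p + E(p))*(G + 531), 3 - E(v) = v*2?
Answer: 4919845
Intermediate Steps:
E(v) = 3 - 2*v (E(v) = 3 - v*2 = 3 - 2*v)
a(B) = 1 (a(B) = (2*B)/((2*B)) = (2*B)*(1/(2*B)) = 1)
u(p, G) = 3 - (3 - p)*(531 + G) (u(p, G) = 3 - (p + (3 - 2*p))*(G + 531) = 3 - (3 - p)*(531 + G))
4914602 - u(a(-8), 2092) = 4914602 - (-1590 - 3*2092 + 531*1 + 2092*1) = 4914602 - (-1590 - 6276 + 531 + 2092) = 4914602 - 1*(-5243) = 4914602 + 5243 = 4919845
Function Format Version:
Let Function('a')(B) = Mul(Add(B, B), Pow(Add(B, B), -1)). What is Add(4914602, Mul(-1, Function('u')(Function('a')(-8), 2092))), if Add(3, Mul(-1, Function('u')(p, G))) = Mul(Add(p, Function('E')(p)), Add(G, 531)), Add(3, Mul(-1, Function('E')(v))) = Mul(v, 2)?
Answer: 4919845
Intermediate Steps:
Function('E')(v) = Add(3, Mul(-2, v)) (Function('E')(v) = Add(3, Mul(-1, Mul(v, 2))) = Add(3, Mul(-1, Mul(2, v))) = Add(3, Mul(-2, v)))
Function('a')(B) = 1 (Function('a')(B) = Mul(Mul(2, B), Pow(Mul(2, B), -1)) = Mul(Mul(2, B), Mul(Rational(1, 2), Pow(B, -1))) = 1)
Function('u')(p, G) = Add(3, Mul(-1, Add(3, Mul(-1, p)), Add(531, G))) (Function('u')(p, G) = Add(3, Mul(-1, Mul(Add(p, Add(3, Mul(-2, p))), Add(G, 531)))) = Add(3, Mul(-1, Mul(Add(3, Mul(-1, p)), Add(531, G)))) = Add(3, Mul(-1, Add(3, Mul(-1, p)), Add(531, G))))
Add(4914602, Mul(-1, Function('u')(Function('a')(-8), 2092))) = Add(4914602, Mul(-1, Add(-1590, Mul(-3, 2092), Mul(531, 1), Mul(2092, 1)))) = Add(4914602, Mul(-1, Add(-1590, -6276, 531, 2092))) = Add(4914602, Mul(-1, -5243)) = Add(4914602, 5243) = 4919845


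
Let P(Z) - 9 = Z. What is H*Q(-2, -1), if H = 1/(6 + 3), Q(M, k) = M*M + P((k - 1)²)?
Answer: 17/9 ≈ 1.8889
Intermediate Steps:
P(Z) = 9 + Z
Q(M, k) = 9 + M² + (-1 + k)² (Q(M, k) = M*M + (9 + (k - 1)²) = M² + (9 + (-1 + k)²) = 9 + M² + (-1 + k)²)
H = ⅑ (H = 1/9 = ⅑ ≈ 0.11111)
H*Q(-2, -1) = (9 + (-2)² + (-1 - 1)²)/9 = (9 + 4 + (-2)²)/9 = (9 + 4 + 4)/9 = (⅑)*17 = 17/9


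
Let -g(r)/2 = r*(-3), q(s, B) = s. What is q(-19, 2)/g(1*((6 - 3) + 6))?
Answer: -19/54 ≈ -0.35185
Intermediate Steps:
g(r) = 6*r (g(r) = -2*r*(-3) = -(-6)*r = 6*r)
q(-19, 2)/g(1*((6 - 3) + 6)) = -19*1/(6*((6 - 3) + 6)) = -19*1/(6*(3 + 6)) = -19/(6*(1*9)) = -19/(6*9) = -19/54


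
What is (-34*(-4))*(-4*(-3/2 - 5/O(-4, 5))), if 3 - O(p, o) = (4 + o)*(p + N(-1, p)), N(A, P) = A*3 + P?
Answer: 2528/3 ≈ 842.67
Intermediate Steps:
N(A, P) = P + 3*A (N(A, P) = 3*A + P = P + 3*A)
O(p, o) = 3 - (-3 + 2*p)*(4 + o) (O(p, o) = 3 - (4 + o)*(p + (p + 3*(-1))) = 3 - (4 + o)*(p + (p - 3)) = 3 - (4 + o)*(p + (-3 + p)) = 3 - (4 + o)*(-3 + 2*p) = 3 - (-3 + 2*p)*(4 + o))
(-34*(-4))*(-4*(-3/2 - 5/O(-4, 5))) = (-34*(-4))*(-4*(-3/2 - 5/(15 - 8*(-4) - 1*5*(-4) - 1*5*(-3 - 4)))) = 136*(-4*(-3*½ - 5/(15 + 32 + 20 - 1*5*(-7)))) = 136*(-4*(-3/2 - 5/(15 + 32 + 20 + 35))) = 136*(-4*(-3/2 - 5/102)) = 136*(-4*(-79/51)) = 136*(316/51) = 2528/3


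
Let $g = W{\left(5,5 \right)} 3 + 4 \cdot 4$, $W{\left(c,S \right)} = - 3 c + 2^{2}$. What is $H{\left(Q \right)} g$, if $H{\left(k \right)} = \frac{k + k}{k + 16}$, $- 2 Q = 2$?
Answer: $\frac{34}{15} \approx 2.2667$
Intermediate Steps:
$Q = -1$ ($Q = \left(- \frac{1}{2}\right) 2 = -1$)
$W{\left(c,S \right)} = 4 - 3 c$ ($W{\left(c,S \right)} = - 3 c + 4 = 4 - 3 c$)
$g = -17$ ($g = \left(4 - 15\right) 3 + 4 \cdot 4 = \left(4 - 15\right) 3 + 16 = \left(-11\right) 3 + 16 = -33 + 16 = -17$)
$H{\left(k \right)} = \frac{2 k}{16 + k}$
$H{\left(Q \right)} g = 2 \left(-1\right) \frac{1}{16 - 1} \left(-17\right) = 2 \left(-1\right) \frac{1}{15} \left(-17\right) = \left(- \frac{2}{15}\right) \left(-17\right) = \frac{34}{15}$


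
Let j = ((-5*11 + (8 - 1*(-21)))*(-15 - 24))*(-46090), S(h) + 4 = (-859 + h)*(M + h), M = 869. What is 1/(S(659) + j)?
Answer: -1/47040864 ≈ -2.1258e-8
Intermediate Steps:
S(h) = -4 + (-859 + h)*(869 + h)
j = -46735260 (j = ((-55 + (8 + 21))*(-39))*(-46090) = ((-55 + 29)*(-39))*(-46090) = -26*(-39)*(-46090) = 1014*(-46090) = -46735260)
1/(S(659) + j) = 1/((-746475 + 659**2 + 10*659) - 46735260) = 1/((-746475 + 434281 + 6590) - 46735260) = 1/(-305604 - 46735260) = 1/(-47040864) = -1/47040864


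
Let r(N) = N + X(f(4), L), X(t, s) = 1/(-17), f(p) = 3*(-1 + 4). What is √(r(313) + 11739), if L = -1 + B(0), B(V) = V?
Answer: √3483011/17 ≈ 109.78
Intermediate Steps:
f(p) = 9 (f(p) = 3*3 = 9)
L = -1 (L = -1 + 0 = -1)
X(t, s) = -1/17
r(N) = -1/17 + N (r(N) = N - 1/17 = -1/17 + N)
√(r(313) + 11739) = √((-1/17 + 313) + 11739) = √(5320/17 + 11739) = √(204883/17) = √3483011/17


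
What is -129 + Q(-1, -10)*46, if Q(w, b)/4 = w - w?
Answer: -129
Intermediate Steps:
Q(w, b) = 0 (Q(w, b) = 4*(w - w) = 4*0 = 0)
-129 + Q(-1, -10)*46 = -129 + 0*46 = -129 + 0 = -129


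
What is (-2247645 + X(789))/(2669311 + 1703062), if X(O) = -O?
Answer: -2248434/4372373 ≈ -0.51424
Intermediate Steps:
(-2247645 + X(789))/(2669311 + 1703062) = (-2247645 - 1*789)/(2669311 + 1703062) = (-2247645 - 789)/4372373 = -2248434*1/4372373 = -2248434/4372373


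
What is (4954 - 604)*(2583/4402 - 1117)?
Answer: -10688930925/2201 ≈ -4.8564e+6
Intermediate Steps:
(4954 - 604)*(2583/4402 - 1117) = 4350*(2583*(1/4402) - 1117) = 4350*(2583/4402 - 1117) = 4350*(-4914451/4402) = -10688930925/2201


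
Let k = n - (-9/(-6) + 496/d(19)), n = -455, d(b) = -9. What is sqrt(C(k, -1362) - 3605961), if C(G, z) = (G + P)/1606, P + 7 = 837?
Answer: I*sqrt(83705613637019)/4818 ≈ 1898.9*I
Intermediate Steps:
P = 830 (P = -7 + 837 = 830)
k = -7225/18 (k = -455 - (-9/(-6) + 496/(-9)) = -455 - (-9*(-1/6) + 496*(-1/9)) = -455 - (3/2 - 496/9) = -455 - 1*(-965/18) = -455 + 965/18 = -7225/18 ≈ -401.39)
C(G, z) = 415/803 + G/1606 (C(G, z) = (G + 830)/1606 = (830 + G)*(1/1606) = 415/803 + G/1606)
sqrt(C(k, -1362) - 3605961) = sqrt((415/803 + (1/1606)*(-7225/18)) - 3605961) = sqrt((415/803 - 7225/28908) - 3605961) = sqrt(7715/28908 - 3605961) = sqrt(-104241112873/28908) = I*sqrt(83705613637019)/4818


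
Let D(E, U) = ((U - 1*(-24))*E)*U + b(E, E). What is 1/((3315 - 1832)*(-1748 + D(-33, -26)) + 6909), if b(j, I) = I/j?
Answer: -1/5128720 ≈ -1.9498e-7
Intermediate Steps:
D(E, U) = 1 + E*U*(24 + U) (D(E, U) = ((U - 1*(-24))*E)*U + E/E = ((U + 24)*E)*U + 1 = ((24 + U)*E)*U + 1 = (E*(24 + U))*U + 1 = E*U*(24 + U) + 1 = 1 + E*U*(24 + U))
1/((3315 - 1832)*(-1748 + D(-33, -26)) + 6909) = 1/((3315 - 1832)*(-1748 + (1 - 33*(-26)² + 24*(-33)*(-26))) + 6909) = 1/(1483*(-1748 + (1 - 33*676 + 20592)) + 6909) = 1/(1483*(-1748 + (1 - 22308 + 20592)) + 6909) = 1/(1483*(-1748 - 1715) + 6909) = 1/(1483*(-3463) + 6909) = 1/(-5135629 + 6909) = 1/(-5128720) = -1/5128720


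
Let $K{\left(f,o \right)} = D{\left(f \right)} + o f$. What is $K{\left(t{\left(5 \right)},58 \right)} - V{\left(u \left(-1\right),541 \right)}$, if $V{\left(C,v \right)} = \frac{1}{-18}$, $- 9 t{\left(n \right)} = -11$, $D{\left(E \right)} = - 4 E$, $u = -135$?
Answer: $\frac{1189}{18} \approx 66.056$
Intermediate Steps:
$t{\left(n \right)} = \frac{11}{9}$ ($t{\left(n \right)} = \left(- \frac{1}{9}\right) \left(-11\right) = \frac{11}{9}$)
$K{\left(f,o \right)} = - 4 f + f o$ ($K{\left(f,o \right)} = - 4 f + o f = - 4 f + f o$)
$V{\left(C,v \right)} = - \frac{1}{18}$
$K{\left(t{\left(5 \right)},58 \right)} - V{\left(u \left(-1\right),541 \right)} = \frac{11 \left(-4 + 58\right)}{9} - - \frac{1}{18} = \frac{11}{9} \cdot 54 + \frac{1}{18} = 66 + \frac{1}{18} = \frac{1189}{18}$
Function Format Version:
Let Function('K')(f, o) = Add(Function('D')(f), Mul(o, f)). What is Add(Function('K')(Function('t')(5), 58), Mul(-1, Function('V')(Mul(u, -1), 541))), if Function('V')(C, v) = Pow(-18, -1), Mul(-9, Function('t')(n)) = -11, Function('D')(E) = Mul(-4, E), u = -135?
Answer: Rational(1189, 18) ≈ 66.056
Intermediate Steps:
Function('t')(n) = Rational(11, 9) (Function('t')(n) = Mul(Rational(-1, 9), -11) = Rational(11, 9))
Function('K')(f, o) = Add(Mul(-4, f), Mul(f, o)) (Function('K')(f, o) = Add(Mul(-4, f), Mul(o, f)) = Add(Mul(-4, f), Mul(f, o)))
Function('V')(C, v) = Rational(-1, 18)
Add(Function('K')(Function('t')(5), 58), Mul(-1, Function('V')(Mul(u, -1), 541))) = Add(Mul(Rational(11, 9), Add(-4, 58)), Mul(-1, Rational(-1, 18))) = Add(Mul(Rational(11, 9), 54), Rational(1, 18)) = Add(66, Rational(1, 18)) = Rational(1189, 18)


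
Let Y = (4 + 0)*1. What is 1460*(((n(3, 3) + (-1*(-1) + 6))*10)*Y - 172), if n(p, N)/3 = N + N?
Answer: 1208880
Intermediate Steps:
n(p, N) = 6*N (n(p, N) = 3*(N + N) = 3*(2*N) = 6*N)
Y = 4 (Y = 4*1 = 4)
1460*(((n(3, 3) + (-1*(-1) + 6))*10)*Y - 172) = 1460*(((6*3 + (-1*(-1) + 6))*10)*4 - 172) = 1460*(((18 + (1 + 6))*10)*4 - 172) = 1460*(((18 + 7)*10)*4 - 172) = 1460*((25*10)*4 - 172) = 1460*(250*4 - 172) = 1460*(1000 - 172) = 1460*828 = 1208880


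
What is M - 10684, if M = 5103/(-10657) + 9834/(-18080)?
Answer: -1029387399109/96339280 ≈ -10685.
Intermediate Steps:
M = -98531589/96339280 (M = 5103*(-1/10657) + 9834*(-1/18080) = -5103/10657 - 4917/9040 = -98531589/96339280 ≈ -1.0228)
M - 10684 = -98531589/96339280 - 10684 = -1029387399109/96339280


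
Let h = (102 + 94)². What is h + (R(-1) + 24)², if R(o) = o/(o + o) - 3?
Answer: 155513/4 ≈ 38878.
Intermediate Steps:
R(o) = -5/2 (R(o) = o/((2*o)) - 3 = (1/(2*o))*o - 3 = ½ - 3 = -5/2)
h = 38416 (h = 196² = 38416)
h + (R(-1) + 24)² = 38416 + (-5/2 + 24)² = 38416 + (43/2)² = 38416 + 1849/4 = 155513/4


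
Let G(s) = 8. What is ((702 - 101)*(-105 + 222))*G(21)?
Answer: 562536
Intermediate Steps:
((702 - 101)*(-105 + 222))*G(21) = ((702 - 101)*(-105 + 222))*8 = (601*117)*8 = 70317*8 = 562536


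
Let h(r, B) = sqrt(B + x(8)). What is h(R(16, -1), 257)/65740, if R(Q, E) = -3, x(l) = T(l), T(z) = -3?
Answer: sqrt(254)/65740 ≈ 0.00024243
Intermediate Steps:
x(l) = -3
h(r, B) = sqrt(-3 + B) (h(r, B) = sqrt(B - 3) = sqrt(-3 + B))
h(R(16, -1), 257)/65740 = sqrt(-3 + 257)/65740 = sqrt(254)*(1/65740) = sqrt(254)/65740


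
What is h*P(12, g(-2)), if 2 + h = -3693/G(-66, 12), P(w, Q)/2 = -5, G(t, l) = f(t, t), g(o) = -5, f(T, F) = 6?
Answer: 6175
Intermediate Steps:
G(t, l) = 6
P(w, Q) = -10 (P(w, Q) = 2*(-5) = -10)
h = -1235/2 (h = -2 - 3693/6 = -2 - 3693*⅙ = -2 - 1231/2 = -1235/2 ≈ -617.50)
h*P(12, g(-2)) = -1235/2*(-10) = 6175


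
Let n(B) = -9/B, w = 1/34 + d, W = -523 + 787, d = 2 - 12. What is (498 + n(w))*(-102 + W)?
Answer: 9132912/113 ≈ 80822.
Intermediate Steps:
d = -10
W = 264
w = -339/34 (w = 1/34 - 10 = -339/34 ≈ -9.9706)
(498 + n(w))*(-102 + W) = (498 - 9/(-339/34))*(-102 + 264) = (498 - 9*(-34/339))*162 = (498 + 102/113)*162 = (56376/113)*162 = 9132912/113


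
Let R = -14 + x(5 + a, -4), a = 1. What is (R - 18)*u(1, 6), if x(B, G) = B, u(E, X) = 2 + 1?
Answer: -78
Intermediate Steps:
u(E, X) = 3
R = -8 (R = -14 + (5 + 1) = -14 + 6 = -8)
(R - 18)*u(1, 6) = (-8 - 18)*3 = -26*3 = -78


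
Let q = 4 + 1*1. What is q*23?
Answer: 115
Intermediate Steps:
q = 5 (q = 4 + 1 = 5)
q*23 = 5*23 = 115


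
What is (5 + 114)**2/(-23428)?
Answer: -14161/23428 ≈ -0.60445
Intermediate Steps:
(5 + 114)**2/(-23428) = 119**2*(-1/23428) = 14161*(-1/23428) = -14161/23428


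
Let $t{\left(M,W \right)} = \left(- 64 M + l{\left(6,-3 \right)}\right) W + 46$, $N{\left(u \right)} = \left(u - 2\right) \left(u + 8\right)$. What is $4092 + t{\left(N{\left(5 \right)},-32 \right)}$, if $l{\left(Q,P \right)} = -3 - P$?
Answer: $84010$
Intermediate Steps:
$N{\left(u \right)} = \left(-2 + u\right) \left(8 + u\right)$
$t{\left(M,W \right)} = 46 - 64 M W$ ($t{\left(M,W \right)} = \left(- 64 M - 0\right) W + 46 = \left(- 64 M + \left(-3 + 3\right)\right) W + 46 = \left(- 64 M + 0\right) W + 46 = - 64 M W + 46 = 46 - 64 M W$)
$4092 + t{\left(N{\left(5 \right)},-32 \right)} = 4092 - \left(-46 + 64 \left(-16 + 5^{2} + 6 \cdot 5\right) \left(-32\right)\right) = 4092 - \left(-46 + 64 \left(-16 + 25 + 30\right) \left(-32\right)\right) = 4092 - \left(-46 + 2496 \left(-32\right)\right) = 4092 + \left(46 + 79872\right) = 4092 + 79918 = 84010$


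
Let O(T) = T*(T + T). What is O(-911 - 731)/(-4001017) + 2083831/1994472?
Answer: -2417403954689/7979916378024 ≈ -0.30294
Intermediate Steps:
O(T) = 2*T² (O(T) = T*(2*T) = 2*T²)
O(-911 - 731)/(-4001017) + 2083831/1994472 = (2*(-911 - 731)²)/(-4001017) + 2083831/1994472 = (2*(-1642)²)*(-1/4001017) + 2083831*(1/1994472) = (2*2696164)*(-1/4001017) + 2083831/1994472 = 5392328*(-1/4001017) + 2083831/1994472 = -5392328/4001017 + 2083831/1994472 = -2417403954689/7979916378024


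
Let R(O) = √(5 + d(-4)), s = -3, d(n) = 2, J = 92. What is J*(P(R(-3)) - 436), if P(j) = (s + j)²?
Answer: -38640 - 552*√7 ≈ -40100.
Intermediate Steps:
R(O) = √7 (R(O) = √(5 + 2) = √7)
P(j) = (-3 + j)²
J*(P(R(-3)) - 436) = 92*((-3 + √7)² - 436) = 92*(-436 + (-3 + √7)²) = -40112 + 92*(-3 + √7)²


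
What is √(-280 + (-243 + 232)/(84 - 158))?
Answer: 3*I*√170274/74 ≈ 16.729*I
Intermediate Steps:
√(-280 + (-243 + 232)/(84 - 158)) = √(-280 - 11/(-74)) = √(-280 - 11*(-1/74)) = √(-280 + 11/74) = √(-20709/74) = 3*I*√170274/74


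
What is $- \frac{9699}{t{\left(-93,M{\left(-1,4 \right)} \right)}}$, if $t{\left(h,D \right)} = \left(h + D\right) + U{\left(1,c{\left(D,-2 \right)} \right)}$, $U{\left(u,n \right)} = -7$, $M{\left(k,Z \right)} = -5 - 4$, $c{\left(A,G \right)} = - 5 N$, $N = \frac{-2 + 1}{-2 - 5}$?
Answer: $\frac{9699}{109} \approx 88.982$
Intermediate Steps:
$N = \frac{1}{7}$ ($N = - \frac{1}{-7} = \left(-1\right) \left(- \frac{1}{7}\right) = \frac{1}{7} \approx 0.14286$)
$c{\left(A,G \right)} = - \frac{5}{7}$ ($c{\left(A,G \right)} = \left(-5\right) \frac{1}{7} = - \frac{5}{7}$)
$M{\left(k,Z \right)} = -9$ ($M{\left(k,Z \right)} = -5 - 4 = -9$)
$t{\left(h,D \right)} = -7 + D + h$ ($t{\left(h,D \right)} = \left(h + D\right) - 7 = \left(D + h\right) - 7 = -7 + D + h$)
$- \frac{9699}{t{\left(-93,M{\left(-1,4 \right)} \right)}} = - \frac{9699}{-7 - 9 - 93} = - \frac{9699}{-109} = \left(-9699\right) \left(- \frac{1}{109}\right) = \frac{9699}{109}$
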